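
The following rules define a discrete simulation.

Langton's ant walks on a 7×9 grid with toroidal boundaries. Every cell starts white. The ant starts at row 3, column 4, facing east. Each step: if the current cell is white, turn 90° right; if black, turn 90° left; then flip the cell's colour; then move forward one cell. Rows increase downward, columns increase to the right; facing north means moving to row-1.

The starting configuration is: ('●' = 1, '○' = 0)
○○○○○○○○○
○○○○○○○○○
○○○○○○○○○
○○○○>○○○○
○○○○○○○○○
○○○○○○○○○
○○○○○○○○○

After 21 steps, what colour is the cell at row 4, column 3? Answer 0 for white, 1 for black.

k=0  ○○○○○○○○○
○○○○○○○○○
○○○○○○○○○
○○○○>○○○○
○○○○○○○○○
○○○○○○○○○
○○○○○○○○○
k=1  ○○○○○○○○○
○○○○○○○○○
○○○○○○○○○
○○○○●○○○○
○○○○v○○○○
○○○○○○○○○
○○○○○○○○○
k=2  ○○○○○○○○○
○○○○○○○○○
○○○○○○○○○
○○○○●○○○○
○○○<●○○○○
○○○○○○○○○
○○○○○○○○○
k=3  ○○○○○○○○○
○○○○○○○○○
○○○○○○○○○
○○○^●○○○○
○○○●●○○○○
○○○○○○○○○
○○○○○○○○○
k=4  ○○○○○○○○○
○○○○○○○○○
○○○○○○○○○
○○○●>○○○○
○○○●●○○○○
○○○○○○○○○
○○○○○○○○○
k=5  ○○○○○○○○○
○○○○○○○○○
○○○○^○○○○
○○○●○○○○○
○○○●●○○○○
○○○○○○○○○
○○○○○○○○○
k=6  ○○○○○○○○○
○○○○○○○○○
○○○○●>○○○
○○○●○○○○○
○○○●●○○○○
○○○○○○○○○
○○○○○○○○○
k=7  ○○○○○○○○○
○○○○○○○○○
○○○○●●○○○
○○○●○v○○○
○○○●●○○○○
○○○○○○○○○
○○○○○○○○○
k=8  ○○○○○○○○○
○○○○○○○○○
○○○○●●○○○
○○○●<●○○○
○○○●●○○○○
○○○○○○○○○
○○○○○○○○○
k=9  ○○○○○○○○○
○○○○○○○○○
○○○○^●○○○
○○○●●●○○○
○○○●●○○○○
○○○○○○○○○
○○○○○○○○○
k=10  ○○○○○○○○○
○○○○○○○○○
○○○<○●○○○
○○○●●●○○○
○○○●●○○○○
○○○○○○○○○
○○○○○○○○○
k=11  ○○○○○○○○○
○○○^○○○○○
○○○●○●○○○
○○○●●●○○○
○○○●●○○○○
○○○○○○○○○
○○○○○○○○○
k=12  ○○○○○○○○○
○○○●>○○○○
○○○●○●○○○
○○○●●●○○○
○○○●●○○○○
○○○○○○○○○
○○○○○○○○○
k=13  ○○○○○○○○○
○○○●●○○○○
○○○●v●○○○
○○○●●●○○○
○○○●●○○○○
○○○○○○○○○
○○○○○○○○○
k=14  ○○○○○○○○○
○○○●●○○○○
○○○<●●○○○
○○○●●●○○○
○○○●●○○○○
○○○○○○○○○
○○○○○○○○○
k=15  ○○○○○○○○○
○○○●●○○○○
○○○○●●○○○
○○○v●●○○○
○○○●●○○○○
○○○○○○○○○
○○○○○○○○○
k=16  ○○○○○○○○○
○○○●●○○○○
○○○○●●○○○
○○○○>●○○○
○○○●●○○○○
○○○○○○○○○
○○○○○○○○○
k=17  ○○○○○○○○○
○○○●●○○○○
○○○○^●○○○
○○○○○●○○○
○○○●●○○○○
○○○○○○○○○
○○○○○○○○○
k=18  ○○○○○○○○○
○○○●●○○○○
○○○<○●○○○
○○○○○●○○○
○○○●●○○○○
○○○○○○○○○
○○○○○○○○○
k=19  ○○○○○○○○○
○○○^●○○○○
○○○●○●○○○
○○○○○●○○○
○○○●●○○○○
○○○○○○○○○
○○○○○○○○○
k=20  ○○○○○○○○○
○○<○●○○○○
○○○●○●○○○
○○○○○●○○○
○○○●●○○○○
○○○○○○○○○
○○○○○○○○○
k=21  ○○^○○○○○○
○○●○●○○○○
○○○●○●○○○
○○○○○●○○○
○○○●●○○○○
○○○○○○○○○
○○○○○○○○○

1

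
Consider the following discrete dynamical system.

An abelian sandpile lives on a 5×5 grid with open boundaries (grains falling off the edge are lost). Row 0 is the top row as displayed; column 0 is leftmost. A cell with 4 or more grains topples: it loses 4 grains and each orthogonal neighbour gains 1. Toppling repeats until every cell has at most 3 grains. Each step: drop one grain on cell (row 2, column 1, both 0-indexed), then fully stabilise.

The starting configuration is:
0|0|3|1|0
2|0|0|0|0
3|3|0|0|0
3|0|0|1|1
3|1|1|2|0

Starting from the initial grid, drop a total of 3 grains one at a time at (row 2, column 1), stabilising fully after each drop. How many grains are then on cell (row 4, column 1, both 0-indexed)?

k=0  0|0|3|1|0
2|0|0|0|0
3|3|0|0|0
3|0|0|1|1
3|1|1|2|0
k=1  0|0|3|1|0
3|1|0|0|0
1|1|1|0|0
1|2|0|1|1
0|2|1|2|0
k=2  0|0|3|1|0
3|1|0|0|0
1|2|1|0|0
1|2|0|1|1
0|2|1|2|0
k=3  0|0|3|1|0
3|1|0|0|0
1|3|1|0|0
1|2|0|1|1
0|2|1|2|0

2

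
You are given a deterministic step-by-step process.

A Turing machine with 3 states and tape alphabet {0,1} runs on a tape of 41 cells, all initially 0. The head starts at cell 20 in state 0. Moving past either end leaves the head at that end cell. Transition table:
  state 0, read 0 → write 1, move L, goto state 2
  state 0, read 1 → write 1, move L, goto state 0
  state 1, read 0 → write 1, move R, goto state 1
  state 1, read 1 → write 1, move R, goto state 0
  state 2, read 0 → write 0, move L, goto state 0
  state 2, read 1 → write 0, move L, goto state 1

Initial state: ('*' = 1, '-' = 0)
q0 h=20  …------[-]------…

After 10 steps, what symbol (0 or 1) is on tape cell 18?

1

step 0: q0 h=20  …------[-]------…
step 1: q2 h=19  …------[-]*-----…
step 2: q0 h=18  …------[-]-*----…
step 3: q2 h=17  …------[-]*-*---…
step 4: q0 h=16  …------[-]-*-*--…
step 5: q2 h=15  …------[-]*-*-*-…
step 6: q0 h=14  …------[-]-*-*-*…
step 7: q2 h=13  …------[-]*-*-*-…
step 8: q0 h=12  …------[-]-*-*-*…
step 9: q2 h=11  …------[-]*-*-*-…
step 10: q0 h=10  …------[-]-*-*-*…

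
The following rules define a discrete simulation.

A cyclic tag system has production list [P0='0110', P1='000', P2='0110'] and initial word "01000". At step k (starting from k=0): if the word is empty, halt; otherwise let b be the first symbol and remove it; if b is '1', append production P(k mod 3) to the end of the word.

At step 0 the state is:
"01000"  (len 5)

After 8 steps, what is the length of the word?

t=0: "01000"  (len 5)
t=1: "1000"  (len 4)
t=2: "000000"  (len 6)
t=3: "00000"  (len 5)
t=4: "0000"  (len 4)
t=5: "000"  (len 3)
t=6: "00"  (len 2)
t=7: "0"  (len 1)
t=8: (halted — word empty)

0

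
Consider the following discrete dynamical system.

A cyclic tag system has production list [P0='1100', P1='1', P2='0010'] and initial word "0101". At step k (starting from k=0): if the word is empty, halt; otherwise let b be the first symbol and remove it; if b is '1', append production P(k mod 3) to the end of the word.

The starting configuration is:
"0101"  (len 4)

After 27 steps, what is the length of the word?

17

t=0: "0101"  (len 4)
t=1: "101"  (len 3)
t=2: "011"  (len 3)
t=3: "11"  (len 2)
t=4: "11100"  (len 5)
t=5: "11001"  (len 5)
t=6: "10010010"  (len 8)
t=7: "00100101100"  (len 11)
t=8: "0100101100"  (len 10)
t=9: "100101100"  (len 9)
t=10: "001011001100"  (len 12)
t=11: "01011001100"  (len 11)
t=12: "1011001100"  (len 10)
t=13: "0110011001100"  (len 13)
t=14: "110011001100"  (len 12)
t=15: "100110011000010"  (len 15)
t=16: "001100110000101100"  (len 18)
t=17: "01100110000101100"  (len 17)
t=18: "1100110000101100"  (len 16)
t=19: "1001100001011001100"  (len 19)
t=20: "0011000010110011001"  (len 19)
t=21: "011000010110011001"  (len 18)
t=22: "11000010110011001"  (len 17)
t=23: "10000101100110011"  (len 17)
t=24: "00001011001100110010"  (len 20)
t=25: "0001011001100110010"  (len 19)
t=26: "001011001100110010"  (len 18)
t=27: "01011001100110010"  (len 17)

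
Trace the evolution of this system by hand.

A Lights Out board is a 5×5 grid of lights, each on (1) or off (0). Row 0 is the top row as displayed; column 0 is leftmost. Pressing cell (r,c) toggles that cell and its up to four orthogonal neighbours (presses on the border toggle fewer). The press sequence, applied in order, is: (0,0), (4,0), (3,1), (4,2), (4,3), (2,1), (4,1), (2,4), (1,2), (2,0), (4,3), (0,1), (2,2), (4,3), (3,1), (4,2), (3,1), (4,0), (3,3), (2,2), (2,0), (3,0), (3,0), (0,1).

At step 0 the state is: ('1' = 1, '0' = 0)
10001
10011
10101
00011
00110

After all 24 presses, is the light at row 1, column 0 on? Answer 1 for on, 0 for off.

step 0: 10001
10011
10101
00011
00110
step 1: 01001
00011
10101
00011
00110
step 2: 01001
00011
10101
10011
11110
step 3: 01001
00011
11101
01111
10110
step 4: 01001
00011
11101
01011
11000
step 5: 01001
00011
11101
01001
11111
step 6: 01001
01011
00001
00001
11111
step 7: 01001
01011
00001
01001
00011
step 8: 01001
01010
00010
01000
00011
step 9: 01101
00100
00110
01000
00011
step 10: 01101
10100
11110
11000
00011
step 11: 01101
10100
11110
11010
00100
step 12: 10001
11100
11110
11010
00100
step 13: 10001
11000
10000
11110
00100
step 14: 10001
11000
10000
11100
00011
step 15: 10001
11000
11000
00000
01011
step 16: 10001
11000
11000
00100
00101
step 17: 10001
11000
10000
11000
01101
step 18: 10001
11000
10000
01000
10101
step 19: 10001
11000
10010
01111
10111
step 20: 10001
11100
11100
01011
10111
step 21: 10001
01100
00100
11011
10111
step 22: 10001
01100
10100
00011
00111
step 23: 10001
01100
00100
11011
10111
step 24: 01101
00100
00100
11011
10111

0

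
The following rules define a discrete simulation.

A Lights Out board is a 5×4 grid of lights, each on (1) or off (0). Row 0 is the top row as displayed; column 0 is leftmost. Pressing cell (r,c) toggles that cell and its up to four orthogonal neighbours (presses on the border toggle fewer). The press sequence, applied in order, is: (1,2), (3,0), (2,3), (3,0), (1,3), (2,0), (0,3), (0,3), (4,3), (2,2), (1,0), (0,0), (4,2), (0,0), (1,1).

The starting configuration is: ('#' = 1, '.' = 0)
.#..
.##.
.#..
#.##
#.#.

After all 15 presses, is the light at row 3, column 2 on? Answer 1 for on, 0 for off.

[0] .#..
.##.
.#..
#.##
#.#.
[1] .##.
...#
.##.
#.##
#.#.
[2] .##.
...#
###.
.###
..#.
[3] .##.
....
##.#
.##.
..#.
[4] .##.
....
.#.#
#.#.
#.#.
[5] .###
..##
.#..
#.#.
#.#.
[6] .###
#.##
#...
..#.
#.#.
[7] .#..
#.#.
#...
..#.
#.#.
[8] .###
#.##
#...
..#.
#.#.
[9] .###
#.##
#...
..##
#..#
[10] .###
#..#
####
...#
#..#
[11] ####
.#.#
.###
...#
#..#
[12] ..##
##.#
.###
...#
#..#
[13] ..##
##.#
.###
..##
###.
[14] ####
.#.#
.###
..##
###.
[15] #.##
#.##
..##
..##
###.

1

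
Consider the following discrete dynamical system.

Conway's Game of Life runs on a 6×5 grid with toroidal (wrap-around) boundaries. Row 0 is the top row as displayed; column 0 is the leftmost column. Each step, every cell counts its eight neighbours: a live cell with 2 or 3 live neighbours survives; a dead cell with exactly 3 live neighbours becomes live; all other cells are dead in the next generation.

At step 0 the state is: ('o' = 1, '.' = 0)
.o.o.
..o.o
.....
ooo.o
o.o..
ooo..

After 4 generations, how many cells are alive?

step 0: .o.o.
..o.o
.....
ooo.o
o.o..
ooo..
step 1: ...oo
..oo.
..o.o
o.ooo
.....
o..oo
step 2: o....
..o..
o....
ooo.o
.oo..
o..o.
step 3: .o..o
.o...
o.ooo
..ooo
.....
o.o.o
step 4: .oooo
.o...
o....
ooo..
ooo..
oo.oo

16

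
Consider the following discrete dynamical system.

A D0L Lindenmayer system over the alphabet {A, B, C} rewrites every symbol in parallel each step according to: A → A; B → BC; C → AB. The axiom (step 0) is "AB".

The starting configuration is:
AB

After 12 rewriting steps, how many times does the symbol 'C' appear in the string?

144

gen 0: AB
gen 1: ABC
gen 2: ABCAB
gen 3: ABCABABC
gen 4: ABCABABCABCAB
gen 5: ABCABABCABCABABCABABC
gen 6: ABCABABCABCABABCABABCABCABABCABCAB
gen 7: ABCABABCABCABABCABABCABCABABCABCABABCABABCABCABABCABABC
gen 8: ABCABABCABCABABCABABCABCABABCABCABABCABABCABCABABCABABCABCABABCABCABABCABABCABCABABCABCAB
gen 9: ABCABABCABCABABCABABCABCABABCABCABABCABABCABCABABCABABCABC…CABABCABABCABCABABCABABCABCABABCABCABABCABABCABCABABCABABC  (len 144)
gen 10: ABCABABCABCABABCABABCABCABABCABCABABCABABCABCABABCABABCABC…CABABCABABCABCABABCABABCABCABABCABCABABCABABCABCABABCABCAB  (len 233)
gen 11: ABCABABCABCABABCABABCABCABABCABCABABCABABCABCABABCABABCABC…CABABCABABCABCABABCABABCABCABABCABCABABCABABCABCABABCABABC  (len 377)
gen 12: ABCABABCABCABABCABABCABCABABCABCABABCABABCABCABABCABABCABC…CABABCABABCABCABABCABABCABCABABCABCABABCABABCABCABABCABCAB  (len 610)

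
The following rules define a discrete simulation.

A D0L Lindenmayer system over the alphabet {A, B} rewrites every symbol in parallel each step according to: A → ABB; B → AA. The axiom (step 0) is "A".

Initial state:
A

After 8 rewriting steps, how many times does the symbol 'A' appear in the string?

1165

step 0: A
step 1: ABB
step 2: ABBAAAA
step 3: ABBAAAAABBABBABBABB
step 4: ABBAAAAABBABBABBABBABBAAAAABBAAAAABBAAAAABBAAAA
step 5: ABBAAAAABBABBABBABBABBAAAAABBAAAAABBAAAAABBAAAAABBAAAAABBA…BABBAAAAABBABBABBABBABBAAAAABBABBABBABBABBAAAAABBABBABBABB  (len 123)
step 6: ABBAAAAABBABBABBABBABBAAAAABBAAAAABBAAAAABBAAAAABBAAAAABBA…AAAAABBAAAAABBAAAAABBABBABBABBABBAAAAABBAAAAABBAAAAABBAAAA  (len 311)
step 7: ABBAAAAABBABBABBABBABBAAAAABBAAAAABBAAAAABBAAAAABBAAAAABBA…BABBAAAAABBABBABBABBABBAAAAABBABBABBABBABBAAAAABBABBABBABB  (len 803)
step 8: ABBAAAAABBABBABBABBABBAAAAABBAAAAABBAAAAABBAAAAABBAAAAABBA…AAAAABBAAAAABBAAAAABBABBABBABBABBAAAAABBAAAAABBAAAAABBAAAA  (len 2047)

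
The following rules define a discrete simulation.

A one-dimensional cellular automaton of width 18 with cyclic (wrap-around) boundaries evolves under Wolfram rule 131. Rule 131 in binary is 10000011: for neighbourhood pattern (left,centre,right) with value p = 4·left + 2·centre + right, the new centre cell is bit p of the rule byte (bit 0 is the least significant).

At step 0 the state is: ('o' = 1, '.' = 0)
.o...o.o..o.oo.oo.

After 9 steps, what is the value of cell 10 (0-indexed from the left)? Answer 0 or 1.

t=0: .o...o.o..o.oo.oo.
t=1: o..oo....o........
t=2: ..o...ooo..ooooooo
t=3: .o..oo.o..o.ooooo.
t=4: o..o.....o...ooo..
t=5: ..o..oooo..oo.o..o
t=6: .o..o.oo..o.....o.
t=7: o..o.....o..oooo..
t=8: ..o..oooo..o.oo..o
t=9: .o..o.oo..o.....o.

1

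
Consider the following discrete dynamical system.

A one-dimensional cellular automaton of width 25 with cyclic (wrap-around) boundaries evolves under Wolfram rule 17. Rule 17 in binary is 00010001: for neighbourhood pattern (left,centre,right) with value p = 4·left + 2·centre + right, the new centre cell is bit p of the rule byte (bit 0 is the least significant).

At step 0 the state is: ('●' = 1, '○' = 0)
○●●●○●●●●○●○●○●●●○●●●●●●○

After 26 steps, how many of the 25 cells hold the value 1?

0) ○●●●○●●●●○●○●○●●●○●●●●●●○
1) ○○○○○○○○○○○○○○○○○○○○○○○○●
2) ●●●●●●●●●●●●●●●●●●●●●●●○○
3) ○○○○○○○○○○○○○○○○○○○○○○○●○
4) ●●●●●●●●●●●●●●●●●●●●●●○○●
5) ○○○○○○○○○○○○○○○○○○○○○○●○○
6) ●●●●●●●●●●●●●●●●●●●●●○○●●
7) ○○○○○○○○○○○○○○○○○○○○○●○○○
8) ●●●●●●●●●●●●●●●●●●●●○○●●●
9) ○○○○○○○○○○○○○○○○○○○○●○○○○
10) ●●●●●●●●●●●●●●●●●●●○○●●●●
11) ○○○○○○○○○○○○○○○○○○○●○○○○○
12) ●●●●●●●●●●●●●●●●●●○○●●●●●
13) ○○○○○○○○○○○○○○○○○○●○○○○○○
14) ●●●●●●●●●●●●●●●●●○○●●●●●●
15) ○○○○○○○○○○○○○○○○○●○○○○○○○
16) ●●●●●●●●●●●●●●●●○○●●●●●●●
17) ○○○○○○○○○○○○○○○○●○○○○○○○○
18) ●●●●●●●●●●●●●●●○○●●●●●●●●
19) ○○○○○○○○○○○○○○○●○○○○○○○○○
20) ●●●●●●●●●●●●●●○○●●●●●●●●●
21) ○○○○○○○○○○○○○○●○○○○○○○○○○
22) ●●●●●●●●●●●●●○○●●●●●●●●●●
23) ○○○○○○○○○○○○○●○○○○○○○○○○○
24) ●●●●●●●●●●●●○○●●●●●●●●●●●
25) ○○○○○○○○○○○○●○○○○○○○○○○○○
26) ●●●●●●●●●●●○○●●●●●●●●●●●●

23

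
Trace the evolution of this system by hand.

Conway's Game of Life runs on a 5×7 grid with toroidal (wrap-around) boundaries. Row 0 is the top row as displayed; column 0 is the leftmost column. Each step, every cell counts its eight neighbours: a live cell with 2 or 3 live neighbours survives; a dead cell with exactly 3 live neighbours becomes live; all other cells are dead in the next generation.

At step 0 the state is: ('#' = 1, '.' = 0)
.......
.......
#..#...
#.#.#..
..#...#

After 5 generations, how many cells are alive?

k=0  .......
.......
#..#...
#.#.#..
..#...#
k=1  .......
.......
.#.#...
#.#...#
.#.#...
k=2  .......
.......
###....
#..#...
###....
k=3  .#.....
.#.....
###....
...#..#
###....
k=4  .......
.......
###....
...#..#
###....
k=5  .#.....
.#.....
###....
...#..#
###....

10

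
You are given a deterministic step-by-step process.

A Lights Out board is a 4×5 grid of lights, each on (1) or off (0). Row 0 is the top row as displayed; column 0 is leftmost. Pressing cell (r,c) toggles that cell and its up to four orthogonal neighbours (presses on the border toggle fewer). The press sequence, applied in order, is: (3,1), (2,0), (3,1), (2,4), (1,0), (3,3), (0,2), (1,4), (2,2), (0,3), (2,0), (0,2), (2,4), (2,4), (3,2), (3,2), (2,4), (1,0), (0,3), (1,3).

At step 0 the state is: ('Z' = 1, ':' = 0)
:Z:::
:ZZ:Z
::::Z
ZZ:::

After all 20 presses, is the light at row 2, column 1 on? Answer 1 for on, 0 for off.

1

gen 0: :Z:::
:ZZ:Z
::::Z
ZZ:::
gen 1: :Z:::
:ZZ:Z
:Z::Z
::Z::
gen 2: :Z:::
ZZZ:Z
Z:::Z
Z:Z::
gen 3: :Z:::
ZZZ:Z
ZZ::Z
:Z:::
gen 4: :Z:::
ZZZ::
ZZ:Z:
:Z::Z
gen 5: ZZ:::
::Z::
:Z:Z:
:Z::Z
gen 6: ZZ:::
::Z::
:Z:::
:ZZZ:
gen 7: Z:ZZ:
:::::
:Z:::
:ZZZ:
gen 8: Z:ZZZ
:::ZZ
:Z::Z
:ZZZ:
gen 9: Z:ZZZ
::ZZZ
::ZZZ
:Z:Z:
gen 10: Z::::
::Z:Z
::ZZZ
:Z:Z:
gen 11: Z::::
Z:Z:Z
ZZZZZ
ZZ:Z:
gen 12: ZZZZ:
Z:::Z
ZZZZZ
ZZ:Z:
gen 13: ZZZZ:
Z::::
ZZZ::
ZZ:ZZ
gen 14: ZZZZ:
Z:::Z
ZZZZZ
ZZ:Z:
gen 15: ZZZZ:
Z:::Z
ZZ:ZZ
Z:Z::
gen 16: ZZZZ:
Z:::Z
ZZZZZ
ZZ:Z:
gen 17: ZZZZ:
Z::::
ZZZ::
ZZ:ZZ
gen 18: :ZZZ:
:Z:::
:ZZ::
ZZ:ZZ
gen 19: :Z::Z
:Z:Z:
:ZZ::
ZZ:ZZ
gen 20: :Z:ZZ
:ZZ:Z
:ZZZ:
ZZ:ZZ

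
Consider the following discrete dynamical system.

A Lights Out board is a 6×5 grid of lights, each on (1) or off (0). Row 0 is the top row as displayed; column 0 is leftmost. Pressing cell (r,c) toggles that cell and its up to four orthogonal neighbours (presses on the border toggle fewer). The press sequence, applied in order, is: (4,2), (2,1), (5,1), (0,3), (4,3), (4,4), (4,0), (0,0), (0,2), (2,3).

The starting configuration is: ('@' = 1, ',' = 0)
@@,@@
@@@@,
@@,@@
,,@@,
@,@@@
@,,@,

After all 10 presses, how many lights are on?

13

step 0: @@,@@
@@@@,
@@,@@
,,@@,
@,@@@
@,,@,
step 1: @@,@@
@@@@,
@@,@@
,,,@,
@@,,@
@,@@,
step 2: @@,@@
@,@@,
,,@@@
,@,@,
@@,,@
@,@@,
step 3: @@,@@
@,@@,
,,@@@
,@,@,
@,,,@
,@,@,
step 4: @@@,,
@,@,,
,,@@@
,@,@,
@,,,@
,@,@,
step 5: @@@,,
@,@,,
,,@@@
,@,,,
@,@@,
,@,,,
step 6: @@@,,
@,@,,
,,@@@
,@,,@
@,@,@
,@,,@
step 7: @@@,,
@,@,,
,,@@@
@@,,@
,@@,@
@@,,@
step 8: ,,@,,
,,@,,
,,@@@
@@,,@
,@@,@
@@,,@
step 9: ,@,@,
,,,,,
,,@@@
@@,,@
,@@,@
@@,,@
step 10: ,@,@,
,,,@,
,,,,,
@@,@@
,@@,@
@@,,@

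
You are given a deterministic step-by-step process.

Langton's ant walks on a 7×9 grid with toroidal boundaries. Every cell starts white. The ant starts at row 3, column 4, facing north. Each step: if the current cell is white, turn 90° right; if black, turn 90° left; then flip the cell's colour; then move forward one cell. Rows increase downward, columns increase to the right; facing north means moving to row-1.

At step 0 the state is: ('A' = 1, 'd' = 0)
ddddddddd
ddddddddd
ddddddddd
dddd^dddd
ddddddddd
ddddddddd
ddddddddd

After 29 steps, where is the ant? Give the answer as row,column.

[0] ddddddddd
ddddddddd
ddddddddd
dddd^dddd
ddddddddd
ddddddddd
ddddddddd
[1] ddddddddd
ddddddddd
ddddddddd
ddddA>ddd
ddddddddd
ddddddddd
ddddddddd
[2] ddddddddd
ddddddddd
ddddddddd
ddddAAddd
dddddvddd
ddddddddd
ddddddddd
[3] ddddddddd
ddddddddd
ddddddddd
ddddAAddd
dddd<Addd
ddddddddd
ddddddddd
[4] ddddddddd
ddddddddd
ddddddddd
dddd^Addd
ddddAAddd
ddddddddd
ddddddddd
[5] ddddddddd
ddddddddd
ddddddddd
ddd<dAddd
ddddAAddd
ddddddddd
ddddddddd
[6] ddddddddd
ddddddddd
ddd^ddddd
dddAdAddd
ddddAAddd
ddddddddd
ddddddddd
[7] ddddddddd
ddddddddd
dddA>dddd
dddAdAddd
ddddAAddd
ddddddddd
ddddddddd
[8] ddddddddd
ddddddddd
dddAAdddd
dddAvAddd
ddddAAddd
ddddddddd
ddddddddd
[9] ddddddddd
ddddddddd
dddAAdddd
ddd<AAddd
ddddAAddd
ddddddddd
ddddddddd
[10] ddddddddd
ddddddddd
dddAAdddd
ddddAAddd
dddvAAddd
ddddddddd
ddddddddd
[11] ddddddddd
ddddddddd
dddAAdddd
ddddAAddd
dd<AAAddd
ddddddddd
ddddddddd
[12] ddddddddd
ddddddddd
dddAAdddd
dd^dAAddd
ddAAAAddd
ddddddddd
ddddddddd
[13] ddddddddd
ddddddddd
dddAAdddd
ddA>AAddd
ddAAAAddd
ddddddddd
ddddddddd
[14] ddddddddd
ddddddddd
dddAAdddd
ddAAAAddd
ddAvAAddd
ddddddddd
ddddddddd
[15] ddddddddd
ddddddddd
dddAAdddd
ddAAAAddd
ddAd>Addd
ddddddddd
ddddddddd
[16] ddddddddd
ddddddddd
dddAAdddd
ddAA^Addd
ddAddAddd
ddddddddd
ddddddddd
[17] ddddddddd
ddddddddd
dddAAdddd
ddA<dAddd
ddAddAddd
ddddddddd
ddddddddd
[18] ddddddddd
ddddddddd
dddAAdddd
ddAddAddd
ddAvdAddd
ddddddddd
ddddddddd
[19] ddddddddd
ddddddddd
dddAAdddd
ddAddAddd
dd<AdAddd
ddddddddd
ddddddddd
[20] ddddddddd
ddddddddd
dddAAdddd
ddAddAddd
dddAdAddd
ddvdddddd
ddddddddd
[21] ddddddddd
ddddddddd
dddAAdddd
ddAddAddd
dddAdAddd
d<Adddddd
ddddddddd
[22] ddddddddd
ddddddddd
dddAAdddd
ddAddAddd
d^dAdAddd
dAAdddddd
ddddddddd
[23] ddddddddd
ddddddddd
dddAAdddd
ddAddAddd
dA>AdAddd
dAAdddddd
ddddddddd
[24] ddddddddd
ddddddddd
dddAAdddd
ddAddAddd
dAAAdAddd
dAvdddddd
ddddddddd
[25] ddddddddd
ddddddddd
dddAAdddd
ddAddAddd
dAAAdAddd
dAd>ddddd
ddddddddd
[26] ddddddddd
ddddddddd
dddAAdddd
ddAddAddd
dAAAdAddd
dAdAddddd
dddvddddd
[27] ddddddddd
ddddddddd
dddAAdddd
ddAddAddd
dAAAdAddd
dAdAddddd
dd<Addddd
[28] ddddddddd
ddddddddd
dddAAdddd
ddAddAddd
dAAAdAddd
dA^Addddd
ddAAddddd
[29] ddddddddd
ddddddddd
dddAAdddd
ddAddAddd
dAAAdAddd
dAA>ddddd
ddAAddddd

5,3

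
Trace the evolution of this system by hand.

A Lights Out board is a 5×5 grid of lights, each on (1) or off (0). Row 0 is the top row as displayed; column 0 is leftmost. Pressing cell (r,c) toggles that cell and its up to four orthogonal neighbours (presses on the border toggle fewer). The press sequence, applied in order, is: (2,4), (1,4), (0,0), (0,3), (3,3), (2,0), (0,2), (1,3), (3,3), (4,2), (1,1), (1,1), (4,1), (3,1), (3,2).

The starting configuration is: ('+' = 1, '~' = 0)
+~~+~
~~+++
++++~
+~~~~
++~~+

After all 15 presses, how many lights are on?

k=0  +~~+~
~~+++
++++~
+~~~~
++~~+
k=1  +~~+~
~~++~
+++~+
+~~~+
++~~+
k=2  +~~++
~~+~+
+++~~
+~~~+
++~~+
k=3  ~+~++
+~+~+
+++~~
+~~~+
++~~+
k=4  ~++~~
+~+++
+++~~
+~~~+
++~~+
k=5  ~++~~
+~+++
++++~
+~++~
++~++
k=6  ~++~~
~~+++
~~++~
~~++~
++~++
k=7  ~~~+~
~~~++
~~++~
~~++~
++~++
k=8  ~~~~~
~~+~~
~~+~~
~~++~
++~++
k=9  ~~~~~
~~+~~
~~++~
~~~~+
++~~+
k=10  ~~~~~
~~+~~
~~++~
~~+~+
+~+++
k=11  ~+~~~
++~~~
~+++~
~~+~+
+~+++
k=12  ~~~~~
~~+~~
~~++~
~~+~+
+~+++
k=13  ~~~~~
~~+~~
~~++~
~++~+
~+~++
k=14  ~~~~~
~~+~~
~+++~
+~~~+
~~~++
k=15  ~~~~~
~~+~~
~+~+~
+++++
~~+++

11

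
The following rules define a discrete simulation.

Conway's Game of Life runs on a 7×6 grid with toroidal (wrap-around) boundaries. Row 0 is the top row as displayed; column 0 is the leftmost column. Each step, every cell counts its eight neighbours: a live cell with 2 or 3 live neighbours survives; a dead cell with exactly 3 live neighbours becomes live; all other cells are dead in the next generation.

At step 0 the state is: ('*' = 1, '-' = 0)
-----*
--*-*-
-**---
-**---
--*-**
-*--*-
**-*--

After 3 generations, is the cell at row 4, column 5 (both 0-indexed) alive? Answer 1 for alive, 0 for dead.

[0] -----*
--*-*-
-**---
-**---
--*-**
-*--*-
**-*--
[1] ******
-***--
------
*-----
*-*-**
-*--*-
***-**
[2] ------
-----*
-**---
**----
*--**-
------
------
[3] ------
------
-**---
*--*-*
**---*
------
------

1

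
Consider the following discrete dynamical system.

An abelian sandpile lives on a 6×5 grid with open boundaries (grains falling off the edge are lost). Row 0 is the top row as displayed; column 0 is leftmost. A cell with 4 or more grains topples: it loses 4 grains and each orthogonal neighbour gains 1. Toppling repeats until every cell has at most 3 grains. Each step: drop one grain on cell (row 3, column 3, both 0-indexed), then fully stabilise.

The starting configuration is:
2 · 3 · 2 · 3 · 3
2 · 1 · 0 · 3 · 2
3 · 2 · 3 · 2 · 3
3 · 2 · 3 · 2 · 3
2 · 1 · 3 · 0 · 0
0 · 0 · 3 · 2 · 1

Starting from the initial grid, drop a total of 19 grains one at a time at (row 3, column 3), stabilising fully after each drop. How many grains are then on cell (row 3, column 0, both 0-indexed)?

3

0) 2 · 3 · 2 · 3 · 3
2 · 1 · 0 · 3 · 2
3 · 2 · 3 · 2 · 3
3 · 2 · 3 · 2 · 3
2 · 1 · 3 · 0 · 0
0 · 0 · 3 · 2 · 1
1) 2 · 3 · 2 · 3 · 3
2 · 1 · 0 · 3 · 2
3 · 2 · 3 · 2 · 3
3 · 2 · 3 · 3 · 3
2 · 1 · 3 · 0 · 0
0 · 0 · 3 · 2 · 1
2) 2 · 3 · 3 · 1 · 1
2 · 1 · 2 · 2 · 1
3 · 3 · 1 · 2 · 2
3 · 3 · 2 · 3 · 1
2 · 2 · 1 · 2 · 1
0 · 1 · 0 · 3 · 1
3) 2 · 3 · 3 · 1 · 1
2 · 1 · 2 · 2 · 1
3 · 3 · 1 · 3 · 2
3 · 3 · 3 · 0 · 2
2 · 2 · 1 · 3 · 1
0 · 1 · 0 · 3 · 1
4) 2 · 3 · 3 · 1 · 1
2 · 1 · 2 · 2 · 1
3 · 3 · 1 · 3 · 2
3 · 3 · 3 · 1 · 2
2 · 2 · 1 · 3 · 1
0 · 1 · 0 · 3 · 1
5) 2 · 3 · 3 · 1 · 1
2 · 1 · 2 · 2 · 1
3 · 3 · 1 · 3 · 2
3 · 3 · 3 · 2 · 2
2 · 2 · 1 · 3 · 1
0 · 1 · 0 · 3 · 1
6) 2 · 3 · 3 · 1 · 1
2 · 1 · 2 · 2 · 1
3 · 3 · 1 · 3 · 2
3 · 3 · 3 · 3 · 2
2 · 2 · 1 · 3 · 1
0 · 1 · 0 · 3 · 1
7) 2 · 3 · 3 · 1 · 1
3 · 2 · 3 · 3 · 1
1 · 2 · 0 · 1 · 3
1 · 2 · 2 · 3 · 3
3 · 3 · 3 · 1 · 2
0 · 1 · 1 · 0 · 2
8) 2 · 3 · 3 · 1 · 1
3 · 2 · 3 · 3 · 2
1 · 2 · 0 · 3 · 0
1 · 2 · 3 · 1 · 1
3 · 3 · 3 · 2 · 3
0 · 1 · 1 · 0 · 2
9) 2 · 3 · 3 · 1 · 1
3 · 2 · 3 · 3 · 2
1 · 2 · 0 · 3 · 0
1 · 2 · 3 · 2 · 1
3 · 3 · 3 · 2 · 3
0 · 1 · 1 · 0 · 2
10) 2 · 3 · 3 · 1 · 1
3 · 2 · 3 · 3 · 2
1 · 2 · 0 · 3 · 0
1 · 2 · 3 · 3 · 1
3 · 3 · 3 · 2 · 3
0 · 1 · 1 · 0 · 2
11) 0 · 2 · 1 · 3 · 1
1 · 2 · 3 · 1 · 3
3 · 1 · 0 · 2 · 1
3 · 1 · 3 · 3 · 3
0 · 2 · 2 · 1 · 0
1 · 2 · 2 · 1 · 3
12) 0 · 2 · 1 · 3 · 1
1 · 2 · 3 · 1 · 3
3 · 1 · 1 · 3 · 2
3 · 2 · 0 · 2 · 0
0 · 2 · 3 · 2 · 1
1 · 2 · 2 · 1 · 3
13) 0 · 2 · 1 · 3 · 1
1 · 2 · 3 · 1 · 3
3 · 1 · 1 · 3 · 2
3 · 2 · 0 · 3 · 0
0 · 2 · 3 · 2 · 1
1 · 2 · 2 · 1 · 3
14) 0 · 2 · 1 · 3 · 1
1 · 2 · 3 · 2 · 3
3 · 1 · 2 · 0 · 3
3 · 2 · 1 · 1 · 1
0 · 2 · 3 · 3 · 1
1 · 2 · 2 · 1 · 3
15) 0 · 2 · 1 · 3 · 1
1 · 2 · 3 · 2 · 3
3 · 1 · 2 · 0 · 3
3 · 2 · 1 · 2 · 1
0 · 2 · 3 · 3 · 1
1 · 2 · 2 · 1 · 3
16) 0 · 2 · 1 · 3 · 1
1 · 2 · 3 · 2 · 3
3 · 1 · 2 · 0 · 3
3 · 2 · 1 · 3 · 1
0 · 2 · 3 · 3 · 1
1 · 2 · 2 · 1 · 3
17) 0 · 2 · 1 · 3 · 1
1 · 2 · 3 · 2 · 3
3 · 1 · 2 · 1 · 3
3 · 2 · 3 · 1 · 2
0 · 3 · 0 · 1 · 2
1 · 2 · 3 · 2 · 3
18) 0 · 2 · 1 · 3 · 1
1 · 2 · 3 · 2 · 3
3 · 1 · 2 · 1 · 3
3 · 2 · 3 · 2 · 2
0 · 3 · 0 · 1 · 2
1 · 2 · 3 · 2 · 3
19) 0 · 2 · 1 · 3 · 1
1 · 2 · 3 · 2 · 3
3 · 1 · 2 · 1 · 3
3 · 2 · 3 · 3 · 2
0 · 3 · 0 · 1 · 2
1 · 2 · 3 · 2 · 3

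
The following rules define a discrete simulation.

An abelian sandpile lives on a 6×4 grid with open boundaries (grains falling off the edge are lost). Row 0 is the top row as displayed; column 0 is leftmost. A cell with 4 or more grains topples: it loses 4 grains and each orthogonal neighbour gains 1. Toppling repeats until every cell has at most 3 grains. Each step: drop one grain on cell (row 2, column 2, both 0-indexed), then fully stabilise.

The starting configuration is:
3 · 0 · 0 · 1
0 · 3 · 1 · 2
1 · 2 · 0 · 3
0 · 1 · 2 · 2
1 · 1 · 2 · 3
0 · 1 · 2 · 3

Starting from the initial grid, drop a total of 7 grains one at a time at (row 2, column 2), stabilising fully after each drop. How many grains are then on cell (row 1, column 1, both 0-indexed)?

0) 3 · 0 · 0 · 1
0 · 3 · 1 · 2
1 · 2 · 0 · 3
0 · 1 · 2 · 2
1 · 1 · 2 · 3
0 · 1 · 2 · 3
1) 3 · 0 · 0 · 1
0 · 3 · 1 · 2
1 · 2 · 1 · 3
0 · 1 · 2 · 2
1 · 1 · 2 · 3
0 · 1 · 2 · 3
2) 3 · 0 · 0 · 1
0 · 3 · 1 · 2
1 · 2 · 2 · 3
0 · 1 · 2 · 2
1 · 1 · 2 · 3
0 · 1 · 2 · 3
3) 3 · 0 · 0 · 1
0 · 3 · 1 · 2
1 · 2 · 3 · 3
0 · 1 · 2 · 2
1 · 1 · 2 · 3
0 · 1 · 2 · 3
4) 3 · 0 · 0 · 1
0 · 3 · 2 · 3
1 · 3 · 1 · 0
0 · 1 · 3 · 3
1 · 1 · 2 · 3
0 · 1 · 2 · 3
5) 3 · 0 · 0 · 1
0 · 3 · 2 · 3
1 · 3 · 2 · 0
0 · 1 · 3 · 3
1 · 1 · 2 · 3
0 · 1 · 2 · 3
6) 3 · 0 · 0 · 1
0 · 3 · 2 · 3
1 · 3 · 3 · 0
0 · 1 · 3 · 3
1 · 1 · 2 · 3
0 · 1 · 2 · 3
7) 3 · 1 · 1 · 2
1 · 1 · 1 · 0
2 · 1 · 3 · 3
0 · 3 · 2 · 1
1 · 2 · 1 · 2
0 · 2 · 0 · 1

1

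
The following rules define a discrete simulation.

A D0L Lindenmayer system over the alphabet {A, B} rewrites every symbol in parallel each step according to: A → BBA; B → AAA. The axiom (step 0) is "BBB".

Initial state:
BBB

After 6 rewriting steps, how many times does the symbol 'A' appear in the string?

1197

k=0  BBB
k=1  AAAAAAAAA
k=2  BBABBABBABBABBABBABBABBABBA
k=3  AAAAAABBAAAAAAABBAAAAAAABBAAAAAAABBAAAAAAABBAAAAAAABBAAAAAAABBAAAAAAABBAAAAAAABBA
k=4  BBABBABBABBABBABBAAAAAAABBABBABBABBABBABBABBAAAAAAABBABBAB…ABBABBABBABBABBABBABBAAAAAAABBABBABBABBABBABBABBAAAAAAABBA  (len 243)
k=5  AAAAAABBAAAAAAABBAAAAAAABBAAAAAAABBAAAAAAABBAAAAAAABBABBAB…ABBAAAAAAABBAAAAAAABBAAAAAAABBABBABBABBABBABBABBAAAAAAABBA  (len 729)
k=6  BBABBABBABBABBABBAAAAAAABBABBABBABBABBABBABBAAAAAAABBABBAB…ABBAAAAAAABBAAAAAAABBAAAAAAABBABBABBABBABBABBABBAAAAAAABBA  (len 2187)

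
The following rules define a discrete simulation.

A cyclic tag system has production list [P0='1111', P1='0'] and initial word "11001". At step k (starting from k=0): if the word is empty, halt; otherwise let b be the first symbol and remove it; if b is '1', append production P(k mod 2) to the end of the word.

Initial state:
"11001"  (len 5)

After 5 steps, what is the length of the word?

9

[0] "11001"  (len 5)
[1] "10011111"  (len 8)
[2] "00111110"  (len 8)
[3] "0111110"  (len 7)
[4] "111110"  (len 6)
[5] "111101111"  (len 9)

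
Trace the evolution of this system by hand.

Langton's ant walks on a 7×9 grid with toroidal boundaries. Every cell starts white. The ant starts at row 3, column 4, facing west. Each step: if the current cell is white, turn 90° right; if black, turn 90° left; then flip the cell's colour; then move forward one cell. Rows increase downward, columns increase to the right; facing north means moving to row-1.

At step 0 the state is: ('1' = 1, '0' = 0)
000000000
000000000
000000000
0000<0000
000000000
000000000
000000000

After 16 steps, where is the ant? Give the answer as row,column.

3,4

t=0: 000000000
000000000
000000000
0000<0000
000000000
000000000
000000000
t=1: 000000000
000000000
0000^0000
000010000
000000000
000000000
000000000
t=2: 000000000
000000000
00001>000
000010000
000000000
000000000
000000000
t=3: 000000000
000000000
000011000
00001v000
000000000
000000000
000000000
t=4: 000000000
000000000
000011000
0000<1000
000000000
000000000
000000000
t=5: 000000000
000000000
000011000
000001000
0000v0000
000000000
000000000
t=6: 000000000
000000000
000011000
000001000
000<10000
000000000
000000000
t=7: 000000000
000000000
000011000
000^01000
000110000
000000000
000000000
t=8: 000000000
000000000
000011000
0001>1000
000110000
000000000
000000000
t=9: 000000000
000000000
000011000
000111000
0001v0000
000000000
000000000
t=10: 000000000
000000000
000011000
000111000
00010>000
000000000
000000000
t=11: 000000000
000000000
000011000
000111000
000101000
00000v000
000000000
t=12: 000000000
000000000
000011000
000111000
000101000
0000<1000
000000000
t=13: 000000000
000000000
000011000
000111000
0001^1000
000011000
000000000
t=14: 000000000
000000000
000011000
000111000
00011>000
000011000
000000000
t=15: 000000000
000000000
000011000
00011^000
000110000
000011000
000000000
t=16: 000000000
000000000
000011000
0001<0000
000110000
000011000
000000000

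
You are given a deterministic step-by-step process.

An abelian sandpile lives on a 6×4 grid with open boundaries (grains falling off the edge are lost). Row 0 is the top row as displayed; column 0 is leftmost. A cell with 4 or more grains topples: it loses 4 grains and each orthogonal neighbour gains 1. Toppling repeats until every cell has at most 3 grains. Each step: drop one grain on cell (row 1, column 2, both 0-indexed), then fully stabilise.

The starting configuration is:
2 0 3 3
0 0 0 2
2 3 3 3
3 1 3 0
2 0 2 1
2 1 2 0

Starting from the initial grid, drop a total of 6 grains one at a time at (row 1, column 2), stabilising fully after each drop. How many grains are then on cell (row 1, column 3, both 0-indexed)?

0) 2 0 3 3
0 0 0 2
2 3 3 3
3 1 3 0
2 0 2 1
2 1 2 0
1) 2 0 3 3
0 0 1 2
2 3 3 3
3 1 3 0
2 0 2 1
2 1 2 0
2) 2 0 3 3
0 0 2 2
2 3 3 3
3 1 3 0
2 0 2 1
2 1 2 0
3) 2 0 3 3
0 0 3 2
2 3 3 3
3 1 3 0
2 0 2 1
2 1 2 0
4) 2 1 1 1
0 2 3 1
3 0 3 1
3 3 0 2
2 0 3 1
2 1 2 0
5) 2 1 2 1
0 3 1 2
3 1 0 2
3 3 1 2
2 0 3 1
2 1 2 0
6) 2 1 2 1
0 3 2 2
3 1 0 2
3 3 1 2
2 0 3 1
2 1 2 0

2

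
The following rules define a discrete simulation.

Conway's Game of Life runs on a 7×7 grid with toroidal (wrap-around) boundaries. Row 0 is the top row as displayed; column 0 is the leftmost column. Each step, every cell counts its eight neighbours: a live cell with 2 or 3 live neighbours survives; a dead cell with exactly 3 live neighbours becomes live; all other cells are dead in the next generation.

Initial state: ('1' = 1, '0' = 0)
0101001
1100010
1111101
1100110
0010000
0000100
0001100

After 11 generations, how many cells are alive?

k=0  0101001
1100010
1111101
1100110
0010000
0000100
0001100
k=1  0101011
0000010
0001000
0000110
0101110
0000100
0011110
k=2  0001001
0010011
0000010
0010010
0001000
0000000
0010001
k=3  1011001
0000111
0000110
0000100
0000000
0000000
0000000
k=4  1001101
1000000
0001001
0000110
0000000
0000000
0000000
k=5  1000001
1001110
0000111
0000110
0000000
0000000
0000000
k=6  1000111
1001000
0000000
0000101
0000000
0000000
0000000
k=7  1000111
1000110
0000000
0000000
0000000
0000000
0000011
k=8  1000000
1000100
0000000
0000000
0000000
0000000
1000100
k=9  1100001
0000000
0000000
0000000
0000000
0000000
0000000
k=10  1000000
1000000
0000000
0000000
0000000
0000000
1000000
k=11  1100001
0000000
0000000
0000000
0000000
0000000
0000000

3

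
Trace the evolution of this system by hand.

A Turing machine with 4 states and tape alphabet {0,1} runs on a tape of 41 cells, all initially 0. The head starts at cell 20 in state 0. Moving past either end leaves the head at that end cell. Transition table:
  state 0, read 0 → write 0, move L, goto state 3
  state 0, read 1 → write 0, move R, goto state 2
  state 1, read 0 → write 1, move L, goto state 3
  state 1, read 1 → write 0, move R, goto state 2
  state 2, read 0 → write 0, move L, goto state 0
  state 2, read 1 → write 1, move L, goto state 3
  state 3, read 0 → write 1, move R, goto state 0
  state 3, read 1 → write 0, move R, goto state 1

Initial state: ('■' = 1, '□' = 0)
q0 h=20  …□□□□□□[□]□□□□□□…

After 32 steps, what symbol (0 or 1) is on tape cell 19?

1

step 0: q0 h=20  …□□□□□□[□]□□□□□□…
step 1: q3 h=19  …□□□□□□[□]□□□□□□…
step 2: q0 h=20  …□□□□□■[□]□□□□□□…
step 3: q3 h=19  …□□□□□□[■]□□□□□□…
step 4: q1 h=20  …□□□□□□[□]□□□□□□…
step 5: q3 h=19  …□□□□□□[□]■□□□□□…
step 6: q0 h=20  …□□□□□■[■]□□□□□□…
step 7: q2 h=21  …□□□□■□[□]□□□□□□…
step 8: q0 h=20  …□□□□□■[□]□□□□□□…
step 9: q3 h=19  …□□□□□□[■]□□□□□□…
step 10: q1 h=20  …□□□□□□[□]□□□□□□…
step 11: q3 h=19  …□□□□□□[□]■□□□□□…
step 12: q0 h=20  …□□□□□■[■]□□□□□□…
step 13: q2 h=21  …□□□□■□[□]□□□□□□…
step 14: q0 h=20  …□□□□□■[□]□□□□□□…
step 15: q3 h=19  …□□□□□□[■]□□□□□□…
step 16: q1 h=20  …□□□□□□[□]□□□□□□…
step 17: q3 h=19  …□□□□□□[□]■□□□□□…
step 18: q0 h=20  …□□□□□■[■]□□□□□□…
step 19: q2 h=21  …□□□□■□[□]□□□□□□…
step 20: q0 h=20  …□□□□□■[□]□□□□□□…
step 21: q3 h=19  …□□□□□□[■]□□□□□□…
step 22: q1 h=20  …□□□□□□[□]□□□□□□…
step 23: q3 h=19  …□□□□□□[□]■□□□□□…
step 24: q0 h=20  …□□□□□■[■]□□□□□□…
step 25: q2 h=21  …□□□□■□[□]□□□□□□…
step 26: q0 h=20  …□□□□□■[□]□□□□□□…
step 27: q3 h=19  …□□□□□□[■]□□□□□□…
step 28: q1 h=20  …□□□□□□[□]□□□□□□…
step 29: q3 h=19  …□□□□□□[□]■□□□□□…
step 30: q0 h=20  …□□□□□■[■]□□□□□□…
step 31: q2 h=21  …□□□□■□[□]□□□□□□…
step 32: q0 h=20  …□□□□□■[□]□□□□□□…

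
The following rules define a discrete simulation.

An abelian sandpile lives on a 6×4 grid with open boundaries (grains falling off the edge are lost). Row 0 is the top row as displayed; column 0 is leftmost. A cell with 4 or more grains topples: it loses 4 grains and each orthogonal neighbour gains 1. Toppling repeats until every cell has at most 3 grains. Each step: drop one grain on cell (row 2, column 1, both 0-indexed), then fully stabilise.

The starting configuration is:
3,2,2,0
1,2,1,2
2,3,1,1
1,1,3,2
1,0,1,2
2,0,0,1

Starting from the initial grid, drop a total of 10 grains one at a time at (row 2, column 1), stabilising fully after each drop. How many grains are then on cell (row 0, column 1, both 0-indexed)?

0) 3,2,2,0
1,2,1,2
2,3,1,1
1,1,3,2
1,0,1,2
2,0,0,1
1) 3,2,2,0
1,3,1,2
3,0,2,1
1,2,3,2
1,0,1,2
2,0,0,1
2) 3,2,2,0
1,3,1,2
3,1,2,1
1,2,3,2
1,0,1,2
2,0,0,1
3) 3,2,2,0
1,3,1,2
3,2,2,1
1,2,3,2
1,0,1,2
2,0,0,1
4) 3,2,2,0
1,3,1,2
3,3,2,1
1,2,3,2
1,0,1,2
2,0,0,1
5) 3,3,2,0
3,0,2,2
0,2,3,1
2,3,3,2
1,0,1,2
2,0,0,1
6) 3,3,2,0
3,0,2,2
0,3,3,1
2,3,3,2
1,0,1,2
2,0,0,1
7) 3,3,2,0
3,1,3,2
1,2,1,2
3,1,1,3
1,1,2,2
2,0,0,1
8) 3,3,2,0
3,1,3,2
1,3,1,2
3,1,1,3
1,1,2,2
2,0,0,1
9) 3,3,2,0
3,2,3,2
2,0,2,2
3,2,1,3
1,1,2,2
2,0,0,1
10) 3,3,2,0
3,2,3,2
2,1,2,2
3,2,1,3
1,1,2,2
2,0,0,1

3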